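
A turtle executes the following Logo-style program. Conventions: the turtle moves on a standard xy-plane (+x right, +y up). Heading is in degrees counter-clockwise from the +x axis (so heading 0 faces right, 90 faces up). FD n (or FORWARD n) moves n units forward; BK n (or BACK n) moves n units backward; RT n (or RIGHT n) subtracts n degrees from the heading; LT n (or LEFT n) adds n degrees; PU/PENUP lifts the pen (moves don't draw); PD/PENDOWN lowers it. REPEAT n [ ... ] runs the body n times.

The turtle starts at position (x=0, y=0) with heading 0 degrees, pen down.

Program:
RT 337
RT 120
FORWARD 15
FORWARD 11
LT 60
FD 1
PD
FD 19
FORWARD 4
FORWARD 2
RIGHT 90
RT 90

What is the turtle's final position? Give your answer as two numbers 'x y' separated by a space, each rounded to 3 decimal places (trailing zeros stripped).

Answer: 17.596 -41.453

Derivation:
Executing turtle program step by step:
Start: pos=(0,0), heading=0, pen down
RT 337: heading 0 -> 23
RT 120: heading 23 -> 263
FD 15: (0,0) -> (-1.828,-14.888) [heading=263, draw]
FD 11: (-1.828,-14.888) -> (-3.169,-25.806) [heading=263, draw]
LT 60: heading 263 -> 323
FD 1: (-3.169,-25.806) -> (-2.37,-26.408) [heading=323, draw]
PD: pen down
FD 19: (-2.37,-26.408) -> (12.804,-37.843) [heading=323, draw]
FD 4: (12.804,-37.843) -> (15.999,-40.25) [heading=323, draw]
FD 2: (15.999,-40.25) -> (17.596,-41.453) [heading=323, draw]
RT 90: heading 323 -> 233
RT 90: heading 233 -> 143
Final: pos=(17.596,-41.453), heading=143, 6 segment(s) drawn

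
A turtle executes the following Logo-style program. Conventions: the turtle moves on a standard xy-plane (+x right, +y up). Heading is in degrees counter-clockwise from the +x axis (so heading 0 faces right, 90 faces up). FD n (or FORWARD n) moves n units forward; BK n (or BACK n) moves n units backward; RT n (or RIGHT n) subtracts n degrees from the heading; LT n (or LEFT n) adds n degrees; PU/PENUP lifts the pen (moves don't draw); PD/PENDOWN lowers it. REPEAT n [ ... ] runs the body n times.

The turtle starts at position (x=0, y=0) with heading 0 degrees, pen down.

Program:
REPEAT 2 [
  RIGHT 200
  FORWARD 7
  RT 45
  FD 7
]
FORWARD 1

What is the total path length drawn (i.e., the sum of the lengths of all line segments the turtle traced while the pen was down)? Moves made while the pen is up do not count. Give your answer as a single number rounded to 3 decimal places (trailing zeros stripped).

Answer: 29

Derivation:
Executing turtle program step by step:
Start: pos=(0,0), heading=0, pen down
REPEAT 2 [
  -- iteration 1/2 --
  RT 200: heading 0 -> 160
  FD 7: (0,0) -> (-6.578,2.394) [heading=160, draw]
  RT 45: heading 160 -> 115
  FD 7: (-6.578,2.394) -> (-9.536,8.738) [heading=115, draw]
  -- iteration 2/2 --
  RT 200: heading 115 -> 275
  FD 7: (-9.536,8.738) -> (-8.926,1.765) [heading=275, draw]
  RT 45: heading 275 -> 230
  FD 7: (-8.926,1.765) -> (-13.426,-3.597) [heading=230, draw]
]
FD 1: (-13.426,-3.597) -> (-14.068,-4.363) [heading=230, draw]
Final: pos=(-14.068,-4.363), heading=230, 5 segment(s) drawn

Segment lengths:
  seg 1: (0,0) -> (-6.578,2.394), length = 7
  seg 2: (-6.578,2.394) -> (-9.536,8.738), length = 7
  seg 3: (-9.536,8.738) -> (-8.926,1.765), length = 7
  seg 4: (-8.926,1.765) -> (-13.426,-3.597), length = 7
  seg 5: (-13.426,-3.597) -> (-14.068,-4.363), length = 1
Total = 29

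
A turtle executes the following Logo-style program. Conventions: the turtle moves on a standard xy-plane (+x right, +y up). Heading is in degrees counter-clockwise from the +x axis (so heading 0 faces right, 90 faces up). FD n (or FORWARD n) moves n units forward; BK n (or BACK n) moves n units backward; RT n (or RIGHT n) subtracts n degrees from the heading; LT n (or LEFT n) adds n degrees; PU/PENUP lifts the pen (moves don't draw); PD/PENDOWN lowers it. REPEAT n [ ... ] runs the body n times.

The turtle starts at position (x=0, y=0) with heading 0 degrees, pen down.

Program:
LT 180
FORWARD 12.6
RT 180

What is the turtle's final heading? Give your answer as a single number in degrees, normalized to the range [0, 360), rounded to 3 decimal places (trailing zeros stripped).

Answer: 0

Derivation:
Executing turtle program step by step:
Start: pos=(0,0), heading=0, pen down
LT 180: heading 0 -> 180
FD 12.6: (0,0) -> (-12.6,0) [heading=180, draw]
RT 180: heading 180 -> 0
Final: pos=(-12.6,0), heading=0, 1 segment(s) drawn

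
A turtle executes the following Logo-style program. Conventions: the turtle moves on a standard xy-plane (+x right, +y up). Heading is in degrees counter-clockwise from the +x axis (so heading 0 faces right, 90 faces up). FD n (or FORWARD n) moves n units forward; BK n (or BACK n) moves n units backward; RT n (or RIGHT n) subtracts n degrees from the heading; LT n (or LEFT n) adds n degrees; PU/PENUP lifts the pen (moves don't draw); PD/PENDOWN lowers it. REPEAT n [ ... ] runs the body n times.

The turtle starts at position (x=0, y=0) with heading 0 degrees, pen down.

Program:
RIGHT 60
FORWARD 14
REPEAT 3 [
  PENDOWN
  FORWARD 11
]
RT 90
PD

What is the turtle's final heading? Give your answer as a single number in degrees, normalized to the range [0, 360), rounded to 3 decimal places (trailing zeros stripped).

Executing turtle program step by step:
Start: pos=(0,0), heading=0, pen down
RT 60: heading 0 -> 300
FD 14: (0,0) -> (7,-12.124) [heading=300, draw]
REPEAT 3 [
  -- iteration 1/3 --
  PD: pen down
  FD 11: (7,-12.124) -> (12.5,-21.651) [heading=300, draw]
  -- iteration 2/3 --
  PD: pen down
  FD 11: (12.5,-21.651) -> (18,-31.177) [heading=300, draw]
  -- iteration 3/3 --
  PD: pen down
  FD 11: (18,-31.177) -> (23.5,-40.703) [heading=300, draw]
]
RT 90: heading 300 -> 210
PD: pen down
Final: pos=(23.5,-40.703), heading=210, 4 segment(s) drawn

Answer: 210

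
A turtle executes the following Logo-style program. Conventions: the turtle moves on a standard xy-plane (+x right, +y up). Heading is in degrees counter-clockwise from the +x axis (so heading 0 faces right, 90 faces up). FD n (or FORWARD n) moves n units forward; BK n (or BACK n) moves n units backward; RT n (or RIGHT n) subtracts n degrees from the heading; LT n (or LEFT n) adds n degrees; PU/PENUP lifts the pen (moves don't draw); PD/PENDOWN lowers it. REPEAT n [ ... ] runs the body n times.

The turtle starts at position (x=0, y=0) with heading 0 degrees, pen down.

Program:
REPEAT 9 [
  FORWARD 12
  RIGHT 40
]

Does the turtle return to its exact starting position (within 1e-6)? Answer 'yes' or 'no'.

Executing turtle program step by step:
Start: pos=(0,0), heading=0, pen down
REPEAT 9 [
  -- iteration 1/9 --
  FD 12: (0,0) -> (12,0) [heading=0, draw]
  RT 40: heading 0 -> 320
  -- iteration 2/9 --
  FD 12: (12,0) -> (21.193,-7.713) [heading=320, draw]
  RT 40: heading 320 -> 280
  -- iteration 3/9 --
  FD 12: (21.193,-7.713) -> (23.276,-19.531) [heading=280, draw]
  RT 40: heading 280 -> 240
  -- iteration 4/9 --
  FD 12: (23.276,-19.531) -> (17.276,-29.923) [heading=240, draw]
  RT 40: heading 240 -> 200
  -- iteration 5/9 --
  FD 12: (17.276,-29.923) -> (6,-34.028) [heading=200, draw]
  RT 40: heading 200 -> 160
  -- iteration 6/9 --
  FD 12: (6,-34.028) -> (-5.276,-29.923) [heading=160, draw]
  RT 40: heading 160 -> 120
  -- iteration 7/9 --
  FD 12: (-5.276,-29.923) -> (-11.276,-19.531) [heading=120, draw]
  RT 40: heading 120 -> 80
  -- iteration 8/9 --
  FD 12: (-11.276,-19.531) -> (-9.193,-7.713) [heading=80, draw]
  RT 40: heading 80 -> 40
  -- iteration 9/9 --
  FD 12: (-9.193,-7.713) -> (0,0) [heading=40, draw]
  RT 40: heading 40 -> 0
]
Final: pos=(0,0), heading=0, 9 segment(s) drawn

Start position: (0, 0)
Final position: (0, 0)
Distance = 0; < 1e-6 -> CLOSED

Answer: yes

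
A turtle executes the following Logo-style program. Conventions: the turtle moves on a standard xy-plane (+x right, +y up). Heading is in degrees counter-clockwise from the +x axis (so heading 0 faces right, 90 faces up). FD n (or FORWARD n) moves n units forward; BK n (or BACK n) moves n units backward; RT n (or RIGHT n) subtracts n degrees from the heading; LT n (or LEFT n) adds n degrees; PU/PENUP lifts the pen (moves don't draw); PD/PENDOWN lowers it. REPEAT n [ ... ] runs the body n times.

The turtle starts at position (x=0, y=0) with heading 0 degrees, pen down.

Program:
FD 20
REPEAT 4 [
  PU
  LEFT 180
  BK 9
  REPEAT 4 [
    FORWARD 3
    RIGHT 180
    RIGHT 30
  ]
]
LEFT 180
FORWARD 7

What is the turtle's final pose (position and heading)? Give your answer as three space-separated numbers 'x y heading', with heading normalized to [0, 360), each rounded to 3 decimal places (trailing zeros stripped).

Answer: 26.794 18.356 60

Derivation:
Executing turtle program step by step:
Start: pos=(0,0), heading=0, pen down
FD 20: (0,0) -> (20,0) [heading=0, draw]
REPEAT 4 [
  -- iteration 1/4 --
  PU: pen up
  LT 180: heading 0 -> 180
  BK 9: (20,0) -> (29,0) [heading=180, move]
  REPEAT 4 [
    -- iteration 1/4 --
    FD 3: (29,0) -> (26,0) [heading=180, move]
    RT 180: heading 180 -> 0
    RT 30: heading 0 -> 330
    -- iteration 2/4 --
    FD 3: (26,0) -> (28.598,-1.5) [heading=330, move]
    RT 180: heading 330 -> 150
    RT 30: heading 150 -> 120
    -- iteration 3/4 --
    FD 3: (28.598,-1.5) -> (27.098,1.098) [heading=120, move]
    RT 180: heading 120 -> 300
    RT 30: heading 300 -> 270
    -- iteration 4/4 --
    FD 3: (27.098,1.098) -> (27.098,-1.902) [heading=270, move]
    RT 180: heading 270 -> 90
    RT 30: heading 90 -> 60
  ]
  -- iteration 2/4 --
  PU: pen up
  LT 180: heading 60 -> 240
  BK 9: (27.098,-1.902) -> (31.598,5.892) [heading=240, move]
  REPEAT 4 [
    -- iteration 1/4 --
    FD 3: (31.598,5.892) -> (30.098,3.294) [heading=240, move]
    RT 180: heading 240 -> 60
    RT 30: heading 60 -> 30
    -- iteration 2/4 --
    FD 3: (30.098,3.294) -> (32.696,4.794) [heading=30, move]
    RT 180: heading 30 -> 210
    RT 30: heading 210 -> 180
    -- iteration 3/4 --
    FD 3: (32.696,4.794) -> (29.696,4.794) [heading=180, move]
    RT 180: heading 180 -> 0
    RT 30: heading 0 -> 330
    -- iteration 4/4 --
    FD 3: (29.696,4.794) -> (32.294,3.294) [heading=330, move]
    RT 180: heading 330 -> 150
    RT 30: heading 150 -> 120
  ]
  -- iteration 3/4 --
  PU: pen up
  LT 180: heading 120 -> 300
  BK 9: (32.294,3.294) -> (27.794,11.088) [heading=300, move]
  REPEAT 4 [
    -- iteration 1/4 --
    FD 3: (27.794,11.088) -> (29.294,8.49) [heading=300, move]
    RT 180: heading 300 -> 120
    RT 30: heading 120 -> 90
    -- iteration 2/4 --
    FD 3: (29.294,8.49) -> (29.294,11.49) [heading=90, move]
    RT 180: heading 90 -> 270
    RT 30: heading 270 -> 240
    -- iteration 3/4 --
    FD 3: (29.294,11.49) -> (27.794,8.892) [heading=240, move]
    RT 180: heading 240 -> 60
    RT 30: heading 60 -> 30
    -- iteration 4/4 --
    FD 3: (27.794,8.892) -> (30.392,10.392) [heading=30, move]
    RT 180: heading 30 -> 210
    RT 30: heading 210 -> 180
  ]
  -- iteration 4/4 --
  PU: pen up
  LT 180: heading 180 -> 0
  BK 9: (30.392,10.392) -> (21.392,10.392) [heading=0, move]
  REPEAT 4 [
    -- iteration 1/4 --
    FD 3: (21.392,10.392) -> (24.392,10.392) [heading=0, move]
    RT 180: heading 0 -> 180
    RT 30: heading 180 -> 150
    -- iteration 2/4 --
    FD 3: (24.392,10.392) -> (21.794,11.892) [heading=150, move]
    RT 180: heading 150 -> 330
    RT 30: heading 330 -> 300
    -- iteration 3/4 --
    FD 3: (21.794,11.892) -> (23.294,9.294) [heading=300, move]
    RT 180: heading 300 -> 120
    RT 30: heading 120 -> 90
    -- iteration 4/4 --
    FD 3: (23.294,9.294) -> (23.294,12.294) [heading=90, move]
    RT 180: heading 90 -> 270
    RT 30: heading 270 -> 240
  ]
]
LT 180: heading 240 -> 60
FD 7: (23.294,12.294) -> (26.794,18.356) [heading=60, move]
Final: pos=(26.794,18.356), heading=60, 1 segment(s) drawn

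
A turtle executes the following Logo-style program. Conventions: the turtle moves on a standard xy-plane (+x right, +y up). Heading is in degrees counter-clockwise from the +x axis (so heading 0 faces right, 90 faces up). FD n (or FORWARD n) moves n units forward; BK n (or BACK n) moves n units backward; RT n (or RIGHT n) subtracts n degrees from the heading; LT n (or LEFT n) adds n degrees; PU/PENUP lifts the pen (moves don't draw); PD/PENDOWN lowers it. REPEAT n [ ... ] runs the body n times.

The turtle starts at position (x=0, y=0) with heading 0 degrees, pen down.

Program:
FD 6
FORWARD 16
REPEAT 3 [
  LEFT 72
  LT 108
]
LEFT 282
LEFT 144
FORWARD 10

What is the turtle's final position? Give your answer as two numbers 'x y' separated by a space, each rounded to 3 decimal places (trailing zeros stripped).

Executing turtle program step by step:
Start: pos=(0,0), heading=0, pen down
FD 6: (0,0) -> (6,0) [heading=0, draw]
FD 16: (6,0) -> (22,0) [heading=0, draw]
REPEAT 3 [
  -- iteration 1/3 --
  LT 72: heading 0 -> 72
  LT 108: heading 72 -> 180
  -- iteration 2/3 --
  LT 72: heading 180 -> 252
  LT 108: heading 252 -> 0
  -- iteration 3/3 --
  LT 72: heading 0 -> 72
  LT 108: heading 72 -> 180
]
LT 282: heading 180 -> 102
LT 144: heading 102 -> 246
FD 10: (22,0) -> (17.933,-9.135) [heading=246, draw]
Final: pos=(17.933,-9.135), heading=246, 3 segment(s) drawn

Answer: 17.933 -9.135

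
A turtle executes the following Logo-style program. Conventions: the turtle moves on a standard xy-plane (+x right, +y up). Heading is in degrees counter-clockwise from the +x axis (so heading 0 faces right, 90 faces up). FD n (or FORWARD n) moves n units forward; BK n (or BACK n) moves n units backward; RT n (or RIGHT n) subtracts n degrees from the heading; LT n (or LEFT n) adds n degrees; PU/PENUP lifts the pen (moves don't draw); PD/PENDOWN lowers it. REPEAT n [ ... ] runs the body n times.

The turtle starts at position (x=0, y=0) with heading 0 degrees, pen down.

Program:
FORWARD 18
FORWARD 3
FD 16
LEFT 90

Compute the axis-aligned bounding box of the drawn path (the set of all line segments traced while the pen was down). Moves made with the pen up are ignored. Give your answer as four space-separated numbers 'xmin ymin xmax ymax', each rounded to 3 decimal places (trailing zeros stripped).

Executing turtle program step by step:
Start: pos=(0,0), heading=0, pen down
FD 18: (0,0) -> (18,0) [heading=0, draw]
FD 3: (18,0) -> (21,0) [heading=0, draw]
FD 16: (21,0) -> (37,0) [heading=0, draw]
LT 90: heading 0 -> 90
Final: pos=(37,0), heading=90, 3 segment(s) drawn

Segment endpoints: x in {0, 18, 21, 37}, y in {0}
xmin=0, ymin=0, xmax=37, ymax=0

Answer: 0 0 37 0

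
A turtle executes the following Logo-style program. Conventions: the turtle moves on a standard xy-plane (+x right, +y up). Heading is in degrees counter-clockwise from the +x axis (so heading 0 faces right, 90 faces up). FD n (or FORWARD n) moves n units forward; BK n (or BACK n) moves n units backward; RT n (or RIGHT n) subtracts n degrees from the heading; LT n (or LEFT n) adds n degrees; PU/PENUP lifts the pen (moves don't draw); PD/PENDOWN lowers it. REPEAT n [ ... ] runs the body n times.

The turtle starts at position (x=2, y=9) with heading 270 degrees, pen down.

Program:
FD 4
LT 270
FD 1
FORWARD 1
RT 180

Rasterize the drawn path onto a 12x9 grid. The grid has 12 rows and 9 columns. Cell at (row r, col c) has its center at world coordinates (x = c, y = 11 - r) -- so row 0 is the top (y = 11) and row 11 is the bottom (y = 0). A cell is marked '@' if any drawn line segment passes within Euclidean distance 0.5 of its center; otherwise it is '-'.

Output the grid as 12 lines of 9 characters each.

Segment 0: (2,9) -> (2,5)
Segment 1: (2,5) -> (1,5)
Segment 2: (1,5) -> (-0,5)

Answer: ---------
---------
--@------
--@------
--@------
--@------
@@@------
---------
---------
---------
---------
---------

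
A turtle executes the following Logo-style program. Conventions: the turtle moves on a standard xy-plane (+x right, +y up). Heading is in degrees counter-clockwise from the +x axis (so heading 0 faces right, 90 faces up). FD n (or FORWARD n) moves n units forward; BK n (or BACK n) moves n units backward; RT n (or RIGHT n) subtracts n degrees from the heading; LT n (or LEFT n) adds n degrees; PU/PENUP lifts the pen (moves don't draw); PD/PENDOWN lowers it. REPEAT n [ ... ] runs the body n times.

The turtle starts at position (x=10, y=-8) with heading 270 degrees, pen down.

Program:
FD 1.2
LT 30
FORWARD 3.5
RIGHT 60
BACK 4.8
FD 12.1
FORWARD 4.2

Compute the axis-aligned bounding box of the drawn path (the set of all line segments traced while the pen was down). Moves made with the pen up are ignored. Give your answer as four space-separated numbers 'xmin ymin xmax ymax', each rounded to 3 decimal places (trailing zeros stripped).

Executing turtle program step by step:
Start: pos=(10,-8), heading=270, pen down
FD 1.2: (10,-8) -> (10,-9.2) [heading=270, draw]
LT 30: heading 270 -> 300
FD 3.5: (10,-9.2) -> (11.75,-12.231) [heading=300, draw]
RT 60: heading 300 -> 240
BK 4.8: (11.75,-12.231) -> (14.15,-8.074) [heading=240, draw]
FD 12.1: (14.15,-8.074) -> (8.1,-18.553) [heading=240, draw]
FD 4.2: (8.1,-18.553) -> (6,-22.19) [heading=240, draw]
Final: pos=(6,-22.19), heading=240, 5 segment(s) drawn

Segment endpoints: x in {6, 8.1, 10, 11.75, 14.15}, y in {-22.19, -18.553, -12.231, -9.2, -8.074, -8}
xmin=6, ymin=-22.19, xmax=14.15, ymax=-8

Answer: 6 -22.19 14.15 -8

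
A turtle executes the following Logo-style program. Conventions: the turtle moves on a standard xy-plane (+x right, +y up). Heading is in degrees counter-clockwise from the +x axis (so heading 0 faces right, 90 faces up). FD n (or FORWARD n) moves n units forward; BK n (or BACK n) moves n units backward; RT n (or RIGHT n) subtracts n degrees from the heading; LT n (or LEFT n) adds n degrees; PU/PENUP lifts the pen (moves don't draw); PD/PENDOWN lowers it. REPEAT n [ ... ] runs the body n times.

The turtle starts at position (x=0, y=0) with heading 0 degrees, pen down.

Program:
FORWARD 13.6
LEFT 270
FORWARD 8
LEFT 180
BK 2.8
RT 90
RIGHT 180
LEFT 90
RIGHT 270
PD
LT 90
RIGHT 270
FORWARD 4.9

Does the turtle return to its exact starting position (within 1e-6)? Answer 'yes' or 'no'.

Executing turtle program step by step:
Start: pos=(0,0), heading=0, pen down
FD 13.6: (0,0) -> (13.6,0) [heading=0, draw]
LT 270: heading 0 -> 270
FD 8: (13.6,0) -> (13.6,-8) [heading=270, draw]
LT 180: heading 270 -> 90
BK 2.8: (13.6,-8) -> (13.6,-10.8) [heading=90, draw]
RT 90: heading 90 -> 0
RT 180: heading 0 -> 180
LT 90: heading 180 -> 270
RT 270: heading 270 -> 0
PD: pen down
LT 90: heading 0 -> 90
RT 270: heading 90 -> 180
FD 4.9: (13.6,-10.8) -> (8.7,-10.8) [heading=180, draw]
Final: pos=(8.7,-10.8), heading=180, 4 segment(s) drawn

Start position: (0, 0)
Final position: (8.7, -10.8)
Distance = 13.868; >= 1e-6 -> NOT closed

Answer: no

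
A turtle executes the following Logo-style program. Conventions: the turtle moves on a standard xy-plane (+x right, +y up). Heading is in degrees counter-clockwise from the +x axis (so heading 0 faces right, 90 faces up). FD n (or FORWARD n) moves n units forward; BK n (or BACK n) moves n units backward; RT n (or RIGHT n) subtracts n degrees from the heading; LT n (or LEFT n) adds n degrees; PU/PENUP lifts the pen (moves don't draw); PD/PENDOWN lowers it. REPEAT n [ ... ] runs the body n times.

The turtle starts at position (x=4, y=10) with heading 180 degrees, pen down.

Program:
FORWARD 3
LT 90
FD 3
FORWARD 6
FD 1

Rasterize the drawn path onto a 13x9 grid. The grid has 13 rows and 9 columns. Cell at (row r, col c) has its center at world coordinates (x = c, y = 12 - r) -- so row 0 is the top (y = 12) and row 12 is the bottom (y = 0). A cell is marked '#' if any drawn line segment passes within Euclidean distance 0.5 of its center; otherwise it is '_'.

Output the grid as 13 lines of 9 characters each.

Answer: _________
_________
_####____
_#_______
_#_______
_#_______
_#_______
_#_______
_#_______
_#_______
_#_______
_#_______
_#_______

Derivation:
Segment 0: (4,10) -> (1,10)
Segment 1: (1,10) -> (1,7)
Segment 2: (1,7) -> (1,1)
Segment 3: (1,1) -> (1,0)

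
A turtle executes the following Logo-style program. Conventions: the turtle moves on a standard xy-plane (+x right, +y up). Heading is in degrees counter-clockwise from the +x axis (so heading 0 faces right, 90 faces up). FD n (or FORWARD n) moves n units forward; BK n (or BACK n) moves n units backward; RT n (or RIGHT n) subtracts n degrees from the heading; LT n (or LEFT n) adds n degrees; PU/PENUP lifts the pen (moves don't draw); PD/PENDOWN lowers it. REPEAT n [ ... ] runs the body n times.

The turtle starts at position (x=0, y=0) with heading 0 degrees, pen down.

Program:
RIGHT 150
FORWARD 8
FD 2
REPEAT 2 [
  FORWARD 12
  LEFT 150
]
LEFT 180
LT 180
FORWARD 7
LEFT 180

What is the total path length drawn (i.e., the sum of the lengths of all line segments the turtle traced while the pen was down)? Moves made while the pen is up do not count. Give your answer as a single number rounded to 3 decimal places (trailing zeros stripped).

Answer: 41

Derivation:
Executing turtle program step by step:
Start: pos=(0,0), heading=0, pen down
RT 150: heading 0 -> 210
FD 8: (0,0) -> (-6.928,-4) [heading=210, draw]
FD 2: (-6.928,-4) -> (-8.66,-5) [heading=210, draw]
REPEAT 2 [
  -- iteration 1/2 --
  FD 12: (-8.66,-5) -> (-19.053,-11) [heading=210, draw]
  LT 150: heading 210 -> 0
  -- iteration 2/2 --
  FD 12: (-19.053,-11) -> (-7.053,-11) [heading=0, draw]
  LT 150: heading 0 -> 150
]
LT 180: heading 150 -> 330
LT 180: heading 330 -> 150
FD 7: (-7.053,-11) -> (-13.115,-7.5) [heading=150, draw]
LT 180: heading 150 -> 330
Final: pos=(-13.115,-7.5), heading=330, 5 segment(s) drawn

Segment lengths:
  seg 1: (0,0) -> (-6.928,-4), length = 8
  seg 2: (-6.928,-4) -> (-8.66,-5), length = 2
  seg 3: (-8.66,-5) -> (-19.053,-11), length = 12
  seg 4: (-19.053,-11) -> (-7.053,-11), length = 12
  seg 5: (-7.053,-11) -> (-13.115,-7.5), length = 7
Total = 41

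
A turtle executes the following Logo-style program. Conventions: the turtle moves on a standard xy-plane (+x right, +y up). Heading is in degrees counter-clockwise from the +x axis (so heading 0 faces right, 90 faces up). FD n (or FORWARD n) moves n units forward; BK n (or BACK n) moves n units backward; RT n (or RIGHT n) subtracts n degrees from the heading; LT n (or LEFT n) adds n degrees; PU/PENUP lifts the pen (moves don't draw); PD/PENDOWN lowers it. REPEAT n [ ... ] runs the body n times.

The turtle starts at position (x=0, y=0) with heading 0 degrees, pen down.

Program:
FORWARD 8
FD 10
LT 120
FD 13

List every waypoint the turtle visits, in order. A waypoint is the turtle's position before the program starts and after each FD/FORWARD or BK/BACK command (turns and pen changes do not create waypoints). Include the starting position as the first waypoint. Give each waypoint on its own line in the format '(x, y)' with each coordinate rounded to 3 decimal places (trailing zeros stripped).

Answer: (0, 0)
(8, 0)
(18, 0)
(11.5, 11.258)

Derivation:
Executing turtle program step by step:
Start: pos=(0,0), heading=0, pen down
FD 8: (0,0) -> (8,0) [heading=0, draw]
FD 10: (8,0) -> (18,0) [heading=0, draw]
LT 120: heading 0 -> 120
FD 13: (18,0) -> (11.5,11.258) [heading=120, draw]
Final: pos=(11.5,11.258), heading=120, 3 segment(s) drawn
Waypoints (4 total):
(0, 0)
(8, 0)
(18, 0)
(11.5, 11.258)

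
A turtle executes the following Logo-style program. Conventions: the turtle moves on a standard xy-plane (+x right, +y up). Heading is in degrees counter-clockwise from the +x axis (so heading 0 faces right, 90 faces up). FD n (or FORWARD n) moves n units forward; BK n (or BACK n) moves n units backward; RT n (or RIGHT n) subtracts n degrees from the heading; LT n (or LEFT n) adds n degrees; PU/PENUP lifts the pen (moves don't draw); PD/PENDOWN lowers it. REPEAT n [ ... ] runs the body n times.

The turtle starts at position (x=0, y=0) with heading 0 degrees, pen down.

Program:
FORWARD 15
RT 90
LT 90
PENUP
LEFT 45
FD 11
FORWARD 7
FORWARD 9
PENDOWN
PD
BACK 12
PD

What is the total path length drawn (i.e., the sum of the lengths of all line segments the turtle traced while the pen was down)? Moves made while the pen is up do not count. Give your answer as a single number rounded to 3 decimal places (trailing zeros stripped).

Executing turtle program step by step:
Start: pos=(0,0), heading=0, pen down
FD 15: (0,0) -> (15,0) [heading=0, draw]
RT 90: heading 0 -> 270
LT 90: heading 270 -> 0
PU: pen up
LT 45: heading 0 -> 45
FD 11: (15,0) -> (22.778,7.778) [heading=45, move]
FD 7: (22.778,7.778) -> (27.728,12.728) [heading=45, move]
FD 9: (27.728,12.728) -> (34.092,19.092) [heading=45, move]
PD: pen down
PD: pen down
BK 12: (34.092,19.092) -> (25.607,10.607) [heading=45, draw]
PD: pen down
Final: pos=(25.607,10.607), heading=45, 2 segment(s) drawn

Segment lengths:
  seg 1: (0,0) -> (15,0), length = 15
  seg 2: (34.092,19.092) -> (25.607,10.607), length = 12
Total = 27

Answer: 27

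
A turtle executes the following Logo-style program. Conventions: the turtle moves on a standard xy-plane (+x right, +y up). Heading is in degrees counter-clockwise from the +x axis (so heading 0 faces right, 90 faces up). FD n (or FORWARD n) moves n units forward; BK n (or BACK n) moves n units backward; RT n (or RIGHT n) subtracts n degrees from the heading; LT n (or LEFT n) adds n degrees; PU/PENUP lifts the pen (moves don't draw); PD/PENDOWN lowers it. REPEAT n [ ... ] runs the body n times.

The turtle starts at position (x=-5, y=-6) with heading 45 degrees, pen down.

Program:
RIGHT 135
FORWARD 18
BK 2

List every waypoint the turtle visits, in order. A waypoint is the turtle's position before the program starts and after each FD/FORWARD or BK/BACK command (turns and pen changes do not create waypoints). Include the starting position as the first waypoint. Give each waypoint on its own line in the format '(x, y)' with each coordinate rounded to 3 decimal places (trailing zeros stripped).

Answer: (-5, -6)
(-5, -24)
(-5, -22)

Derivation:
Executing turtle program step by step:
Start: pos=(-5,-6), heading=45, pen down
RT 135: heading 45 -> 270
FD 18: (-5,-6) -> (-5,-24) [heading=270, draw]
BK 2: (-5,-24) -> (-5,-22) [heading=270, draw]
Final: pos=(-5,-22), heading=270, 2 segment(s) drawn
Waypoints (3 total):
(-5, -6)
(-5, -24)
(-5, -22)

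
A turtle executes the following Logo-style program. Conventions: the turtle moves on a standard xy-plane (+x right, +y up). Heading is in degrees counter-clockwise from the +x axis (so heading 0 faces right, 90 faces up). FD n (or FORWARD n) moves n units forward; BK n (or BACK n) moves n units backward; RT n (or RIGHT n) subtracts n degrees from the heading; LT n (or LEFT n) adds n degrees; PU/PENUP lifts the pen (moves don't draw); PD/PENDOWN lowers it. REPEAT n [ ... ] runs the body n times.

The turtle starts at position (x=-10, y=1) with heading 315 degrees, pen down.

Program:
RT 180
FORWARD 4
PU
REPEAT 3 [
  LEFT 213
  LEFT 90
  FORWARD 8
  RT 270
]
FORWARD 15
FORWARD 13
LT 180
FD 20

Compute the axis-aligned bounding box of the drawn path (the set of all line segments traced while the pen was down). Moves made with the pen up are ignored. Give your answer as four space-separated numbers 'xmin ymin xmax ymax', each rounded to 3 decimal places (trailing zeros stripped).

Executing turtle program step by step:
Start: pos=(-10,1), heading=315, pen down
RT 180: heading 315 -> 135
FD 4: (-10,1) -> (-12.828,3.828) [heading=135, draw]
PU: pen up
REPEAT 3 [
  -- iteration 1/3 --
  LT 213: heading 135 -> 348
  LT 90: heading 348 -> 78
  FD 8: (-12.828,3.828) -> (-11.165,11.654) [heading=78, move]
  RT 270: heading 78 -> 168
  -- iteration 2/3 --
  LT 213: heading 168 -> 21
  LT 90: heading 21 -> 111
  FD 8: (-11.165,11.654) -> (-14.032,19.122) [heading=111, move]
  RT 270: heading 111 -> 201
  -- iteration 3/3 --
  LT 213: heading 201 -> 54
  LT 90: heading 54 -> 144
  FD 8: (-14.032,19.122) -> (-20.504,23.825) [heading=144, move]
  RT 270: heading 144 -> 234
]
FD 15: (-20.504,23.825) -> (-29.321,11.689) [heading=234, move]
FD 13: (-29.321,11.689) -> (-36.962,1.172) [heading=234, move]
LT 180: heading 234 -> 54
FD 20: (-36.962,1.172) -> (-25.206,17.352) [heading=54, move]
Final: pos=(-25.206,17.352), heading=54, 1 segment(s) drawn

Segment endpoints: x in {-12.828, -10}, y in {1, 3.828}
xmin=-12.828, ymin=1, xmax=-10, ymax=3.828

Answer: -12.828 1 -10 3.828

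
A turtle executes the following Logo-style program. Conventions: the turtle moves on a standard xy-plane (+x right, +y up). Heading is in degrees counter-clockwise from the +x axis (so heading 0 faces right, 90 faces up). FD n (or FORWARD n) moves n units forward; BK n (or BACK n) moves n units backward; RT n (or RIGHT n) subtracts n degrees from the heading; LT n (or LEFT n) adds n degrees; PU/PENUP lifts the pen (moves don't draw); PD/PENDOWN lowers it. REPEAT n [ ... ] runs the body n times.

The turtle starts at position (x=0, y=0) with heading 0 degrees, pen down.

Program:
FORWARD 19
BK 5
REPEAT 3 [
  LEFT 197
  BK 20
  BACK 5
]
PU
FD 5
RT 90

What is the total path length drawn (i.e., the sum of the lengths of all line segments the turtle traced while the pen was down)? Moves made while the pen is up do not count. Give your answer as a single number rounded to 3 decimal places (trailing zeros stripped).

Executing turtle program step by step:
Start: pos=(0,0), heading=0, pen down
FD 19: (0,0) -> (19,0) [heading=0, draw]
BK 5: (19,0) -> (14,0) [heading=0, draw]
REPEAT 3 [
  -- iteration 1/3 --
  LT 197: heading 0 -> 197
  BK 20: (14,0) -> (33.126,5.847) [heading=197, draw]
  BK 5: (33.126,5.847) -> (37.908,7.309) [heading=197, draw]
  -- iteration 2/3 --
  LT 197: heading 197 -> 34
  BK 20: (37.908,7.309) -> (21.327,-3.875) [heading=34, draw]
  BK 5: (21.327,-3.875) -> (17.182,-6.671) [heading=34, draw]
  -- iteration 3/3 --
  LT 197: heading 34 -> 231
  BK 20: (17.182,-6.671) -> (29.768,8.872) [heading=231, draw]
  BK 5: (29.768,8.872) -> (32.915,12.758) [heading=231, draw]
]
PU: pen up
FD 5: (32.915,12.758) -> (29.768,8.872) [heading=231, move]
RT 90: heading 231 -> 141
Final: pos=(29.768,8.872), heading=141, 8 segment(s) drawn

Segment lengths:
  seg 1: (0,0) -> (19,0), length = 19
  seg 2: (19,0) -> (14,0), length = 5
  seg 3: (14,0) -> (33.126,5.847), length = 20
  seg 4: (33.126,5.847) -> (37.908,7.309), length = 5
  seg 5: (37.908,7.309) -> (21.327,-3.875), length = 20
  seg 6: (21.327,-3.875) -> (17.182,-6.671), length = 5
  seg 7: (17.182,-6.671) -> (29.768,8.872), length = 20
  seg 8: (29.768,8.872) -> (32.915,12.758), length = 5
Total = 99

Answer: 99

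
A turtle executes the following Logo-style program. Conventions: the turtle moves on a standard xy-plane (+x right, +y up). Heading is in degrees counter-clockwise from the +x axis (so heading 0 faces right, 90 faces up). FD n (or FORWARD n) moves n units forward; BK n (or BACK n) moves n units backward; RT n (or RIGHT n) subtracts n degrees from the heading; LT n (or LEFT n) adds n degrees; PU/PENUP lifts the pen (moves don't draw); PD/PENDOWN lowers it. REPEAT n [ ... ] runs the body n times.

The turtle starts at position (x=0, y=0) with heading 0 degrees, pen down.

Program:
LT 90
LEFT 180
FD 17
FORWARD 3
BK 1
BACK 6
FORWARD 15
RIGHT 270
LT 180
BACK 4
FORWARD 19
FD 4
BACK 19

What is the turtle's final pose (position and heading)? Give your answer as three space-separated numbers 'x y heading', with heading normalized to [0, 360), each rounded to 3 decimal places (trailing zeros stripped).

Answer: 0 -28 180

Derivation:
Executing turtle program step by step:
Start: pos=(0,0), heading=0, pen down
LT 90: heading 0 -> 90
LT 180: heading 90 -> 270
FD 17: (0,0) -> (0,-17) [heading=270, draw]
FD 3: (0,-17) -> (0,-20) [heading=270, draw]
BK 1: (0,-20) -> (0,-19) [heading=270, draw]
BK 6: (0,-19) -> (0,-13) [heading=270, draw]
FD 15: (0,-13) -> (0,-28) [heading=270, draw]
RT 270: heading 270 -> 0
LT 180: heading 0 -> 180
BK 4: (0,-28) -> (4,-28) [heading=180, draw]
FD 19: (4,-28) -> (-15,-28) [heading=180, draw]
FD 4: (-15,-28) -> (-19,-28) [heading=180, draw]
BK 19: (-19,-28) -> (0,-28) [heading=180, draw]
Final: pos=(0,-28), heading=180, 9 segment(s) drawn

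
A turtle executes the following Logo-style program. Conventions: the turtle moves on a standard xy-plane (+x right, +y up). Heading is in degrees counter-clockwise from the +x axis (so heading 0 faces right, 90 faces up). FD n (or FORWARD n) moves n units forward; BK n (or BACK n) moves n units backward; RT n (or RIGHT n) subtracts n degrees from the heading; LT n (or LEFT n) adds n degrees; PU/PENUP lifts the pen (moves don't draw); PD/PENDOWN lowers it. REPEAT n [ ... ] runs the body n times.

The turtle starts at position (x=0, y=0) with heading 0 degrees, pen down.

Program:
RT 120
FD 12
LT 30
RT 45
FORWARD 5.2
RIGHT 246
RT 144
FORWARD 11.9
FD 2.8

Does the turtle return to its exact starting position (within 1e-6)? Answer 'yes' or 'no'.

Answer: no

Derivation:
Executing turtle program step by step:
Start: pos=(0,0), heading=0, pen down
RT 120: heading 0 -> 240
FD 12: (0,0) -> (-6,-10.392) [heading=240, draw]
LT 30: heading 240 -> 270
RT 45: heading 270 -> 225
FD 5.2: (-6,-10.392) -> (-9.677,-14.069) [heading=225, draw]
RT 246: heading 225 -> 339
RT 144: heading 339 -> 195
FD 11.9: (-9.677,-14.069) -> (-21.171,-17.149) [heading=195, draw]
FD 2.8: (-21.171,-17.149) -> (-23.876,-17.874) [heading=195, draw]
Final: pos=(-23.876,-17.874), heading=195, 4 segment(s) drawn

Start position: (0, 0)
Final position: (-23.876, -17.874)
Distance = 29.825; >= 1e-6 -> NOT closed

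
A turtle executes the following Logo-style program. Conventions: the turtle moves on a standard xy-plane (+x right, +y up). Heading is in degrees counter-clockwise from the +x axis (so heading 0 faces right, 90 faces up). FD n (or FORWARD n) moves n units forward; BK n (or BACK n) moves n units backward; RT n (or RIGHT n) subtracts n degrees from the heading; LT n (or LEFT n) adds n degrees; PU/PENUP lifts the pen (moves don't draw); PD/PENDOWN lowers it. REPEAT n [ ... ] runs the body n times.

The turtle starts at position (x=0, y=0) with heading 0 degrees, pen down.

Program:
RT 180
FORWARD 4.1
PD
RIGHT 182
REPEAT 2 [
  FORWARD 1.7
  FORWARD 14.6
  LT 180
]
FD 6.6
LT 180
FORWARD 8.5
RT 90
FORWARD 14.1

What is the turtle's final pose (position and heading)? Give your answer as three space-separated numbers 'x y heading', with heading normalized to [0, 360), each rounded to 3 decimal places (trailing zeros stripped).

Executing turtle program step by step:
Start: pos=(0,0), heading=0, pen down
RT 180: heading 0 -> 180
FD 4.1: (0,0) -> (-4.1,0) [heading=180, draw]
PD: pen down
RT 182: heading 180 -> 358
REPEAT 2 [
  -- iteration 1/2 --
  FD 1.7: (-4.1,0) -> (-2.401,-0.059) [heading=358, draw]
  FD 14.6: (-2.401,-0.059) -> (12.19,-0.569) [heading=358, draw]
  LT 180: heading 358 -> 178
  -- iteration 2/2 --
  FD 1.7: (12.19,-0.569) -> (10.491,-0.51) [heading=178, draw]
  FD 14.6: (10.491,-0.51) -> (-4.1,0) [heading=178, draw]
  LT 180: heading 178 -> 358
]
FD 6.6: (-4.1,0) -> (2.496,-0.23) [heading=358, draw]
LT 180: heading 358 -> 178
FD 8.5: (2.496,-0.23) -> (-5.999,0.066) [heading=178, draw]
RT 90: heading 178 -> 88
FD 14.1: (-5.999,0.066) -> (-5.507,14.158) [heading=88, draw]
Final: pos=(-5.507,14.158), heading=88, 8 segment(s) drawn

Answer: -5.507 14.158 88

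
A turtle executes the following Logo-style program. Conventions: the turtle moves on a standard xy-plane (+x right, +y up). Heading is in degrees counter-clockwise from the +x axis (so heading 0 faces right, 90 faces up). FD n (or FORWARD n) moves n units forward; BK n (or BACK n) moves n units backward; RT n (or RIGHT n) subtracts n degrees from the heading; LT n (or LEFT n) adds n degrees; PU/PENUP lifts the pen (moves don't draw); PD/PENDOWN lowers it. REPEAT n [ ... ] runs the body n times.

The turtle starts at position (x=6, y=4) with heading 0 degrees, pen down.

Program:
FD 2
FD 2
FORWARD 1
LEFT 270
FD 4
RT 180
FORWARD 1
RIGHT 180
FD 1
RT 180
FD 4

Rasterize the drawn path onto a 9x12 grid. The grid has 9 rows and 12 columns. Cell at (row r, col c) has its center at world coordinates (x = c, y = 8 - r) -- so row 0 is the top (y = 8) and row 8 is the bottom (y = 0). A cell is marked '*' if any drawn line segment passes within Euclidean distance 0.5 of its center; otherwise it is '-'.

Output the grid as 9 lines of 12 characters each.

Answer: ------------
------------
------------
------------
------******
-----------*
-----------*
-----------*
-----------*

Derivation:
Segment 0: (6,4) -> (8,4)
Segment 1: (8,4) -> (10,4)
Segment 2: (10,4) -> (11,4)
Segment 3: (11,4) -> (11,0)
Segment 4: (11,0) -> (11,1)
Segment 5: (11,1) -> (11,0)
Segment 6: (11,0) -> (11,4)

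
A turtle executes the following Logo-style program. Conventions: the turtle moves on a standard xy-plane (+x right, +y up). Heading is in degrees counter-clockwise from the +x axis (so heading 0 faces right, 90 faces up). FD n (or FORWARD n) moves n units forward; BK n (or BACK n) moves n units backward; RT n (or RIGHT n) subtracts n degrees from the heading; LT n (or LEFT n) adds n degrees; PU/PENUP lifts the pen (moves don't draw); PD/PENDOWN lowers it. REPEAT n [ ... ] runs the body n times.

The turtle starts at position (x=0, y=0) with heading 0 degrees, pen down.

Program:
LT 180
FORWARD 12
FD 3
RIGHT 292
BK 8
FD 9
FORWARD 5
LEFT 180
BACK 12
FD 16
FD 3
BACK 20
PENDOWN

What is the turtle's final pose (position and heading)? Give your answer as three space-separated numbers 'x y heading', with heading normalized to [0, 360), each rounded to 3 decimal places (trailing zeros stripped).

Answer: -22.118 -17.616 68

Derivation:
Executing turtle program step by step:
Start: pos=(0,0), heading=0, pen down
LT 180: heading 0 -> 180
FD 12: (0,0) -> (-12,0) [heading=180, draw]
FD 3: (-12,0) -> (-15,0) [heading=180, draw]
RT 292: heading 180 -> 248
BK 8: (-15,0) -> (-12.003,7.417) [heading=248, draw]
FD 9: (-12.003,7.417) -> (-15.375,-0.927) [heading=248, draw]
FD 5: (-15.375,-0.927) -> (-17.248,-5.563) [heading=248, draw]
LT 180: heading 248 -> 68
BK 12: (-17.248,-5.563) -> (-21.743,-16.689) [heading=68, draw]
FD 16: (-21.743,-16.689) -> (-15.749,-1.854) [heading=68, draw]
FD 3: (-15.749,-1.854) -> (-14.625,0.927) [heading=68, draw]
BK 20: (-14.625,0.927) -> (-22.118,-17.616) [heading=68, draw]
PD: pen down
Final: pos=(-22.118,-17.616), heading=68, 9 segment(s) drawn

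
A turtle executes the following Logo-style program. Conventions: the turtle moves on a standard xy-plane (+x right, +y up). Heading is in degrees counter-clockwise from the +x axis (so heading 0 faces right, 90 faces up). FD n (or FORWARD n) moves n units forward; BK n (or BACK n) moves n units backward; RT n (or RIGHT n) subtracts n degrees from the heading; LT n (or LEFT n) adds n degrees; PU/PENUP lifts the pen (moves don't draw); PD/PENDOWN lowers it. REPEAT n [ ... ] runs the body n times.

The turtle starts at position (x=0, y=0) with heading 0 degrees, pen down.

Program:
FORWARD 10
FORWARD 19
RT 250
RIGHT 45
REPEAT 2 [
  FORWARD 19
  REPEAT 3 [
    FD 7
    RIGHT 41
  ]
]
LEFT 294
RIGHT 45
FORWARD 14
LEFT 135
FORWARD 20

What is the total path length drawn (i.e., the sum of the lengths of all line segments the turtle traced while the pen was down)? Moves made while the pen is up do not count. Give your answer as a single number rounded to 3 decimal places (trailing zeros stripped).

Answer: 143

Derivation:
Executing turtle program step by step:
Start: pos=(0,0), heading=0, pen down
FD 10: (0,0) -> (10,0) [heading=0, draw]
FD 19: (10,0) -> (29,0) [heading=0, draw]
RT 250: heading 0 -> 110
RT 45: heading 110 -> 65
REPEAT 2 [
  -- iteration 1/2 --
  FD 19: (29,0) -> (37.03,17.22) [heading=65, draw]
  REPEAT 3 [
    -- iteration 1/3 --
    FD 7: (37.03,17.22) -> (39.988,23.564) [heading=65, draw]
    RT 41: heading 65 -> 24
    -- iteration 2/3 --
    FD 7: (39.988,23.564) -> (46.383,26.411) [heading=24, draw]
    RT 41: heading 24 -> 343
    -- iteration 3/3 --
    FD 7: (46.383,26.411) -> (53.077,24.365) [heading=343, draw]
    RT 41: heading 343 -> 302
  ]
  -- iteration 2/2 --
  FD 19: (53.077,24.365) -> (63.145,8.252) [heading=302, draw]
  REPEAT 3 [
    -- iteration 1/3 --
    FD 7: (63.145,8.252) -> (66.855,2.315) [heading=302, draw]
    RT 41: heading 302 -> 261
    -- iteration 2/3 --
    FD 7: (66.855,2.315) -> (65.76,-4.599) [heading=261, draw]
    RT 41: heading 261 -> 220
    -- iteration 3/3 --
    FD 7: (65.76,-4.599) -> (60.398,-9.098) [heading=220, draw]
    RT 41: heading 220 -> 179
  ]
]
LT 294: heading 179 -> 113
RT 45: heading 113 -> 68
FD 14: (60.398,-9.098) -> (65.642,3.883) [heading=68, draw]
LT 135: heading 68 -> 203
FD 20: (65.642,3.883) -> (47.232,-3.932) [heading=203, draw]
Final: pos=(47.232,-3.932), heading=203, 12 segment(s) drawn

Segment lengths:
  seg 1: (0,0) -> (10,0), length = 10
  seg 2: (10,0) -> (29,0), length = 19
  seg 3: (29,0) -> (37.03,17.22), length = 19
  seg 4: (37.03,17.22) -> (39.988,23.564), length = 7
  seg 5: (39.988,23.564) -> (46.383,26.411), length = 7
  seg 6: (46.383,26.411) -> (53.077,24.365), length = 7
  seg 7: (53.077,24.365) -> (63.145,8.252), length = 19
  seg 8: (63.145,8.252) -> (66.855,2.315), length = 7
  seg 9: (66.855,2.315) -> (65.76,-4.599), length = 7
  seg 10: (65.76,-4.599) -> (60.398,-9.098), length = 7
  seg 11: (60.398,-9.098) -> (65.642,3.883), length = 14
  seg 12: (65.642,3.883) -> (47.232,-3.932), length = 20
Total = 143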